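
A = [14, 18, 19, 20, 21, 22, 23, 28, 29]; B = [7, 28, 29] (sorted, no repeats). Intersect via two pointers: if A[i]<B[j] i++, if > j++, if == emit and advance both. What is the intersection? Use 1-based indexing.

[i=1,j=1] 14>7 → j++
[i=1,j=2] 14<28 → i++
[i=2,j=2] 18<28 → i++
[i=3,j=2] 19<28 → i++
[i=4,j=2] 20<28 → i++
[i=5,j=2] 21<28 → i++
[i=6,j=2] 22<28 → i++
[i=7,j=2] 23<28 → i++
[i=8,j=2] 28==28 emit → i++,j++
[i=9,j=3] 29==29 emit → i++,j++

intersection = [28, 29]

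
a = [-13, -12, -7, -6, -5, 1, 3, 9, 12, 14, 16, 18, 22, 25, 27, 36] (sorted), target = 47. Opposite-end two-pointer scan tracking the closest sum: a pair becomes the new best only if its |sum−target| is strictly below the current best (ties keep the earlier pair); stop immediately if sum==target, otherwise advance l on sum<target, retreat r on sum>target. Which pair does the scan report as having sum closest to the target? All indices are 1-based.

pair (22, 25) with sum 47 (|Δ|=0)

[1,16] -13+36=23 d=24 * → l++
[2,16] -12+36=24 d=23 * → l++
[3,16] -7+36=29 d=18 * → l++
[4,16] -6+36=30 d=17 * → l++
[5,16] -5+36=31 d=16 * → l++
[6,16] 1+36=37 d=10 * → l++
[7,16] 3+36=39 d=8 * → l++
[8,16] 9+36=45 d=2 * → l++
[9,16] 12+36=48 d=1 * → r--
[9,15] 12+27=39 d=8 → l++
[10,15] 14+27=41 d=6 → l++
[11,15] 16+27=43 d=4 → l++
[12,15] 18+27=45 d=2 → l++
[13,15] 22+27=49 d=2 → r--
[13,14] 22+25=47 d=0 * → stop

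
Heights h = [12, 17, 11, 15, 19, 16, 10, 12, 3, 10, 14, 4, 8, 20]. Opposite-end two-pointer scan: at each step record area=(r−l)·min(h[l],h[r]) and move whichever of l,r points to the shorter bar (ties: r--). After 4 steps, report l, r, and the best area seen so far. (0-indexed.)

l=0 r=13: min(12,20)*13=156 best=156 *, l++
l=1 r=13: min(17,20)*12=204 best=204 *, l++
l=2 r=13: min(11,20)*11=121 best=204, l++
l=3 r=13: min(15,20)*10=150 best=204, l++

l=4, r=13, best area=204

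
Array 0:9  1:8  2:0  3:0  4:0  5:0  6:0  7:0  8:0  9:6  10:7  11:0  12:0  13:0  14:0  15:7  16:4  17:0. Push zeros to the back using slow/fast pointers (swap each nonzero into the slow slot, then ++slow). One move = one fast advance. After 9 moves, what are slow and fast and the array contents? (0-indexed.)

slow=0 fast=0: a[fast]=9≠0 swap→a[0]=9, slow++,fast++
slow=1 fast=1: a[fast]=8≠0 swap→a[1]=8, slow++,fast++
slow=2 fast=2: a[fast]=0, fast++
slow=2 fast=3: a[fast]=0, fast++
slow=2 fast=4: a[fast]=0, fast++
slow=2 fast=5: a[fast]=0, fast++
slow=2 fast=6: a[fast]=0, fast++
slow=2 fast=7: a[fast]=0, fast++
slow=2 fast=8: a[fast]=0, fast++

slow=2, fast=9, a=[9, 8, 0, 0, 0, 0, 0, 0, 0, 6, 7, 0, 0, 0, 0, 7, 4, 0]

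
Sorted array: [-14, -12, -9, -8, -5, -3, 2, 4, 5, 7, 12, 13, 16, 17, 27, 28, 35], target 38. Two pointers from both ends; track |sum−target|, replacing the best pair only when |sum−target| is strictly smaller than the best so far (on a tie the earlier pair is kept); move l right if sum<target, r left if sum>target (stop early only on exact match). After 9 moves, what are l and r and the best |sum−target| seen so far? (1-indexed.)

l=9, r=16, best |Δ|=1

l=1 r=17: -14+35=21 d=17 *, l++
l=2 r=17: -12+35=23 d=15 *, l++
l=3 r=17: -9+35=26 d=12 *, l++
l=4 r=17: -8+35=27 d=11 *, l++
l=5 r=17: -5+35=30 d=8 *, l++
l=6 r=17: -3+35=32 d=6 *, l++
l=7 r=17: 2+35=37 d=1 *, l++
l=8 r=17: 4+35=39 d=1, r--
l=8 r=16: 4+28=32 d=6, l++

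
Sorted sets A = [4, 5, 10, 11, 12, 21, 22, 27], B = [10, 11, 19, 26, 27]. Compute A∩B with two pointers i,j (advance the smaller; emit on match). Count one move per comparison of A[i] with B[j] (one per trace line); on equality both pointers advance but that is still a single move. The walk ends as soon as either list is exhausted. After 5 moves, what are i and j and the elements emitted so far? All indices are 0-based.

[i=0,j=0] 4<10 → i++
[i=1,j=0] 5<10 → i++
[i=2,j=0] 10==10 emit → i++,j++
[i=3,j=1] 11==11 emit → i++,j++
[i=4,j=2] 12<19 → i++

i=5, j=2, emitted=[10, 11]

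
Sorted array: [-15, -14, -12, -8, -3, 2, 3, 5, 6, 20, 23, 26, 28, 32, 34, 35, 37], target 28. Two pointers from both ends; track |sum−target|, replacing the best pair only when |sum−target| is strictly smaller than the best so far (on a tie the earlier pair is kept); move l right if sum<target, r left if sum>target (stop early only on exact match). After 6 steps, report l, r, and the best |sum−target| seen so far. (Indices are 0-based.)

l=4, r=14, best |Δ|=1

[0,16] -15+37=22 d=6 * → l++
[1,16] -14+37=23 d=5 * → l++
[2,16] -12+37=25 d=3 * → l++
[3,16] -8+37=29 d=1 * → r--
[3,15] -8+35=27 d=1 → l++
[4,15] -3+35=32 d=4 → r--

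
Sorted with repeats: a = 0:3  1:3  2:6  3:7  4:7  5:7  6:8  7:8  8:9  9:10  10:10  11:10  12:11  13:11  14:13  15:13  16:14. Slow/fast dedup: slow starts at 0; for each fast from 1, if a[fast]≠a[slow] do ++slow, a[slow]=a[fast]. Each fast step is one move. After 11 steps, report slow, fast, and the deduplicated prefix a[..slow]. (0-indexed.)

slow=5, fast=12, prefix=[3, 6, 7, 8, 9, 10]

slow=0 fast=1: a[fast]=3=a[slow] dup, fast++
slow=0 fast=2: a[fast]=6≠a[slow]=3 write a[1]=6, slow++,fast++
slow=1 fast=3: a[fast]=7≠a[slow]=6 write a[2]=7, slow++,fast++
slow=2 fast=4: a[fast]=7=a[slow] dup, fast++
slow=2 fast=5: a[fast]=7=a[slow] dup, fast++
slow=2 fast=6: a[fast]=8≠a[slow]=7 write a[3]=8, slow++,fast++
slow=3 fast=7: a[fast]=8=a[slow] dup, fast++
slow=3 fast=8: a[fast]=9≠a[slow]=8 write a[4]=9, slow++,fast++
slow=4 fast=9: a[fast]=10≠a[slow]=9 write a[5]=10, slow++,fast++
slow=5 fast=10: a[fast]=10=a[slow] dup, fast++
slow=5 fast=11: a[fast]=10=a[slow] dup, fast++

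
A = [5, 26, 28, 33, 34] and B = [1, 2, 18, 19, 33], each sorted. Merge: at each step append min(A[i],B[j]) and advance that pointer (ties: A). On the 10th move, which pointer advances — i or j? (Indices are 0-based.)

[i=0,j=0] A[i]=5>B[j]=1 take 1 → j++
[i=0,j=1] A[i]=5>B[j]=2 take 2 → j++
[i=0,j=2] A[i]=5<=B[j]=18 take 5 → i++
[i=1,j=2] A[i]=26>B[j]=18 take 18 → j++
[i=1,j=3] A[i]=26>B[j]=19 take 19 → j++
[i=1,j=4] A[i]=26<=B[j]=33 take 26 → i++
[i=2,j=4] A[i]=28<=B[j]=33 take 28 → i++
[i=3,j=4] A[i]=33<=B[j]=33 take 33 → i++
[i=4,j=4] A[i]=34>B[j]=33 take 33 → j++
[i=4,j=5] B done, take A[i]=34 → i++

i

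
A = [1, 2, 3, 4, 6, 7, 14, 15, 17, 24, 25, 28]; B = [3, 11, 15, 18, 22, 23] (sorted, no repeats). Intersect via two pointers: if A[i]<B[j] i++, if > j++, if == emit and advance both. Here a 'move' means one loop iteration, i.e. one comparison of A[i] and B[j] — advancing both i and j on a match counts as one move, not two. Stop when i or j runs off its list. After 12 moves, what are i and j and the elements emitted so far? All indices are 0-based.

i=0 j=0: 1<3, i++
i=1 j=0: 2<3, i++
i=2 j=0: 3==3 emit, i++,j++
i=3 j=1: 4<11, i++
i=4 j=1: 6<11, i++
i=5 j=1: 7<11, i++
i=6 j=1: 14>11, j++
i=6 j=2: 14<15, i++
i=7 j=2: 15==15 emit, i++,j++
i=8 j=3: 17<18, i++
i=9 j=3: 24>18, j++
i=9 j=4: 24>22, j++

i=9, j=5, emitted=[3, 15]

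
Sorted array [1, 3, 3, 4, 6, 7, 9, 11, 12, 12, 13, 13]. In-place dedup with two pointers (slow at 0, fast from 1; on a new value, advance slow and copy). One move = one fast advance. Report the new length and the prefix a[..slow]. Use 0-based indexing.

(s=0,f=1) a[fast]=3≠a[slow]=1 write a[1]=3 → slow++,fast++
(s=1,f=2) a[fast]=3=a[slow] dup → fast++
(s=1,f=3) a[fast]=4≠a[slow]=3 write a[2]=4 → slow++,fast++
(s=2,f=4) a[fast]=6≠a[slow]=4 write a[3]=6 → slow++,fast++
(s=3,f=5) a[fast]=7≠a[slow]=6 write a[4]=7 → slow++,fast++
(s=4,f=6) a[fast]=9≠a[slow]=7 write a[5]=9 → slow++,fast++
(s=5,f=7) a[fast]=11≠a[slow]=9 write a[6]=11 → slow++,fast++
(s=6,f=8) a[fast]=12≠a[slow]=11 write a[7]=12 → slow++,fast++
(s=7,f=9) a[fast]=12=a[slow] dup → fast++
(s=7,f=10) a[fast]=13≠a[slow]=12 write a[8]=13 → slow++,fast++
(s=8,f=11) a[fast]=13=a[slow] dup → fast++

length 9; prefix = [1, 3, 4, 6, 7, 9, 11, 12, 13]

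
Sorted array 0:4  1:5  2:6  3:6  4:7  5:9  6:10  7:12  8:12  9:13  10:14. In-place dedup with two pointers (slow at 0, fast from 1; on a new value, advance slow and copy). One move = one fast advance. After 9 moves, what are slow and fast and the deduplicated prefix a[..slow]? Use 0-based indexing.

slow=0 fast=1: a[fast]=5≠a[slow]=4 write a[1]=5, slow++,fast++
slow=1 fast=2: a[fast]=6≠a[slow]=5 write a[2]=6, slow++,fast++
slow=2 fast=3: a[fast]=6=a[slow] dup, fast++
slow=2 fast=4: a[fast]=7≠a[slow]=6 write a[3]=7, slow++,fast++
slow=3 fast=5: a[fast]=9≠a[slow]=7 write a[4]=9, slow++,fast++
slow=4 fast=6: a[fast]=10≠a[slow]=9 write a[5]=10, slow++,fast++
slow=5 fast=7: a[fast]=12≠a[slow]=10 write a[6]=12, slow++,fast++
slow=6 fast=8: a[fast]=12=a[slow] dup, fast++
slow=6 fast=9: a[fast]=13≠a[slow]=12 write a[7]=13, slow++,fast++

slow=7, fast=10, prefix=[4, 5, 6, 7, 9, 10, 12, 13]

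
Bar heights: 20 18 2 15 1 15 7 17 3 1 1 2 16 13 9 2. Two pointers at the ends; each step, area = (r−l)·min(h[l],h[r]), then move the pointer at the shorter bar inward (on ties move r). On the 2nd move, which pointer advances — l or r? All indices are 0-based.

l=0 r=15: min(20,2)*15=30 best=30 *, r--
l=0 r=14: min(20,9)*14=126 best=126 *, r--

r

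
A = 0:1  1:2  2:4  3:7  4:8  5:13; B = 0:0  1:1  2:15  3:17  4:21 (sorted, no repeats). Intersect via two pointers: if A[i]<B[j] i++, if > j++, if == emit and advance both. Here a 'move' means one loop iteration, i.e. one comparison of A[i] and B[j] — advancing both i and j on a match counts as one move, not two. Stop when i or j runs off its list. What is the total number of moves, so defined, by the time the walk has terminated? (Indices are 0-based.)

7 moves

i=0 j=0: 1>0, j++
i=0 j=1: 1==1 emit, i++,j++
i=1 j=2: 2<15, i++
i=2 j=2: 4<15, i++
i=3 j=2: 7<15, i++
i=4 j=2: 8<15, i++
i=5 j=2: 13<15, i++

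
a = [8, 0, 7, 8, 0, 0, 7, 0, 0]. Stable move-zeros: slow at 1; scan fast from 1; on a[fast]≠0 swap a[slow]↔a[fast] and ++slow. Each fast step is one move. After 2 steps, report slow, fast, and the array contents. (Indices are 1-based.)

slow=1 fast=1: a[fast]=8≠0 swap→a[1]=8, slow++,fast++
slow=2 fast=2: a[fast]=0, fast++

slow=2, fast=3, a=[8, 0, 7, 8, 0, 0, 7, 0, 0]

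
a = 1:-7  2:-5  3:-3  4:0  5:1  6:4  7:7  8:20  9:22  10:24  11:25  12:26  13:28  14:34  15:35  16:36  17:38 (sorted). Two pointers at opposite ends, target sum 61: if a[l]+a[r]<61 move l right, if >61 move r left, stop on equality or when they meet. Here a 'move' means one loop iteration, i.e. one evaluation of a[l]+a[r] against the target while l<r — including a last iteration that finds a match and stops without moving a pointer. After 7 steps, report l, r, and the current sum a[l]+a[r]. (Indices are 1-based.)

l=1 r=17: -7+38=31 <61, l++
l=2 r=17: -5+38=33 <61, l++
l=3 r=17: -3+38=35 <61, l++
l=4 r=17: 0+38=38 <61, l++
l=5 r=17: 1+38=39 <61, l++
l=6 r=17: 4+38=42 <61, l++
l=7 r=17: 7+38=45 <61, l++

l=8, r=17, sum=58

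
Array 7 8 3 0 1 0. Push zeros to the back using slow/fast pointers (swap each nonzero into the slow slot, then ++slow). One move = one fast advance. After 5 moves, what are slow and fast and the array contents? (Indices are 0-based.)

slow=4, fast=5, a=[7, 8, 3, 1, 0, 0]

(s=0,f=0) a[fast]=7≠0 swap→a[0]=7 → slow++,fast++
(s=1,f=1) a[fast]=8≠0 swap→a[1]=8 → slow++,fast++
(s=2,f=2) a[fast]=3≠0 swap→a[2]=3 → slow++,fast++
(s=3,f=3) a[fast]=0 → fast++
(s=3,f=4) a[fast]=1≠0 swap→a[3]=1 → slow++,fast++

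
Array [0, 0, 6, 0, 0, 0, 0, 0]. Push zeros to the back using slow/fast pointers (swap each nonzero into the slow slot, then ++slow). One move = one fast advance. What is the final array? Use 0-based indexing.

[6, 0, 0, 0, 0, 0, 0, 0]

(s=0,f=0) a[fast]=0 → fast++
(s=0,f=1) a[fast]=0 → fast++
(s=0,f=2) a[fast]=6≠0 swap→a[0]=6 → slow++,fast++
(s=1,f=3) a[fast]=0 → fast++
(s=1,f=4) a[fast]=0 → fast++
(s=1,f=5) a[fast]=0 → fast++
(s=1,f=6) a[fast]=0 → fast++
(s=1,f=7) a[fast]=0 → fast++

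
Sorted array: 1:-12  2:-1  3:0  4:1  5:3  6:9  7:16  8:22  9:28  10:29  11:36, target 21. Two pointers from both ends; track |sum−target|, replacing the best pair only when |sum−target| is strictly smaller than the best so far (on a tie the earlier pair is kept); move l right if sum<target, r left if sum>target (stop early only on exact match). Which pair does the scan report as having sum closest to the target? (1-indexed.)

l=1 r=11: -12+36=24 d=3 *, r--
l=1 r=10: -12+29=17 d=4, l++
l=2 r=10: -1+29=28 d=7, r--
l=2 r=9: -1+28=27 d=6, r--
l=2 r=8: -1+22=21 d=0 *, stop

pair (-1, 22) with sum 21 (|Δ|=0)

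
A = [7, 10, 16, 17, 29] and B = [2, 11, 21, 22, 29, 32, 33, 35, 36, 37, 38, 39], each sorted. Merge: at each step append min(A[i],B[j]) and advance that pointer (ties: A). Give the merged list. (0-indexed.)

i=0 j=0: A[i]=7>B[j]=2 take 2, j++
i=0 j=1: A[i]=7<=B[j]=11 take 7, i++
i=1 j=1: A[i]=10<=B[j]=11 take 10, i++
i=2 j=1: A[i]=16>B[j]=11 take 11, j++
i=2 j=2: A[i]=16<=B[j]=21 take 16, i++
i=3 j=2: A[i]=17<=B[j]=21 take 17, i++
i=4 j=2: A[i]=29>B[j]=21 take 21, j++
i=4 j=3: A[i]=29>B[j]=22 take 22, j++
i=4 j=4: A[i]=29<=B[j]=29 take 29, i++
i=5 j=4: A done, take B[j]=29, j++
i=5 j=5: A done, take B[j]=32, j++
i=5 j=6: A done, take B[j]=33, j++
i=5 j=7: A done, take B[j]=35, j++
i=5 j=8: A done, take B[j]=36, j++
i=5 j=9: A done, take B[j]=37, j++
i=5 j=10: A done, take B[j]=38, j++
i=5 j=11: A done, take B[j]=39, j++

[2, 7, 10, 11, 16, 17, 21, 22, 29, 29, 32, 33, 35, 36, 37, 38, 39]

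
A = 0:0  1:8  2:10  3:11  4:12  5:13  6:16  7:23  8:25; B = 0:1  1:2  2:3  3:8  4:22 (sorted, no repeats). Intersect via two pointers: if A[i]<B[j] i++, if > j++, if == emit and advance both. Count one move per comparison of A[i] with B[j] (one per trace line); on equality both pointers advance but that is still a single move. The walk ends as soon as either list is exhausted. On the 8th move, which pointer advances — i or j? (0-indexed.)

i

i=0 j=0: 0<1, i++
i=1 j=0: 8>1, j++
i=1 j=1: 8>2, j++
i=1 j=2: 8>3, j++
i=1 j=3: 8==8 emit, i++,j++
i=2 j=4: 10<22, i++
i=3 j=4: 11<22, i++
i=4 j=4: 12<22, i++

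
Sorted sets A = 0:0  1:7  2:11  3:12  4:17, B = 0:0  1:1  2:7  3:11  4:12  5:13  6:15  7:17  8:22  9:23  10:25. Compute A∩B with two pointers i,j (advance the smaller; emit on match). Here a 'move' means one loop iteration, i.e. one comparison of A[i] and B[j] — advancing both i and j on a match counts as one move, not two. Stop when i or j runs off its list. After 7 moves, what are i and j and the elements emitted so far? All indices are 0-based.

[i=0,j=0] 0==0 emit → i++,j++
[i=1,j=1] 7>1 → j++
[i=1,j=2] 7==7 emit → i++,j++
[i=2,j=3] 11==11 emit → i++,j++
[i=3,j=4] 12==12 emit → i++,j++
[i=4,j=5] 17>13 → j++
[i=4,j=6] 17>15 → j++

i=4, j=7, emitted=[0, 7, 11, 12]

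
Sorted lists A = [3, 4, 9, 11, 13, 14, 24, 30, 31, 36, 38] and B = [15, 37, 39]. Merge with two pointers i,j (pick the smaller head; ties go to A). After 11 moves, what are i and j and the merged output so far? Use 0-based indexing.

i=0 j=0: A[i]=3<=B[j]=15 take 3, i++
i=1 j=0: A[i]=4<=B[j]=15 take 4, i++
i=2 j=0: A[i]=9<=B[j]=15 take 9, i++
i=3 j=0: A[i]=11<=B[j]=15 take 11, i++
i=4 j=0: A[i]=13<=B[j]=15 take 13, i++
i=5 j=0: A[i]=14<=B[j]=15 take 14, i++
i=6 j=0: A[i]=24>B[j]=15 take 15, j++
i=6 j=1: A[i]=24<=B[j]=37 take 24, i++
i=7 j=1: A[i]=30<=B[j]=37 take 30, i++
i=8 j=1: A[i]=31<=B[j]=37 take 31, i++
i=9 j=1: A[i]=36<=B[j]=37 take 36, i++

i=10, j=1, merged so far=[3, 4, 9, 11, 13, 14, 15, 24, 30, 31, 36]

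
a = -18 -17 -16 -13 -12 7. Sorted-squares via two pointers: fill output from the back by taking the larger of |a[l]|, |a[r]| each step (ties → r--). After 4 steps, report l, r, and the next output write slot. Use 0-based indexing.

l=0 r=5: |-18|>|7| out[5]=324, l++
l=1 r=5: |-17|>|7| out[4]=289, l++
l=2 r=5: |-16|>|7| out[3]=256, l++
l=3 r=5: |-13|>|7| out[2]=169, l++

l=4, r=5, next write slot=1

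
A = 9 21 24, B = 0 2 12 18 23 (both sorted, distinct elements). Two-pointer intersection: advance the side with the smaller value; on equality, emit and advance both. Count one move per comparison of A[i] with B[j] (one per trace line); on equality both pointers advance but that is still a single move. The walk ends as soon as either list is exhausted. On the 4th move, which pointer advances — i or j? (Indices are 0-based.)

j

[i=0,j=0] 9>0 → j++
[i=0,j=1] 9>2 → j++
[i=0,j=2] 9<12 → i++
[i=1,j=2] 21>12 → j++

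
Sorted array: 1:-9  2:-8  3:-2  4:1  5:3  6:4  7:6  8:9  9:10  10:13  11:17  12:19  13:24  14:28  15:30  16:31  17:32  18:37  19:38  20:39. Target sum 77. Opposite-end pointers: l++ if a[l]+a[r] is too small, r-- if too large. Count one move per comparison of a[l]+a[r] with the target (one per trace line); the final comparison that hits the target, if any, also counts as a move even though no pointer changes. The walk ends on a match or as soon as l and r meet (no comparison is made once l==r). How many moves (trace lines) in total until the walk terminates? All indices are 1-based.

19 moves

l=1 r=20: -9+39=30 <77, l++
l=2 r=20: -8+39=31 <77, l++
l=3 r=20: -2+39=37 <77, l++
l=4 r=20: 1+39=40 <77, l++
l=5 r=20: 3+39=42 <77, l++
l=6 r=20: 4+39=43 <77, l++
l=7 r=20: 6+39=45 <77, l++
l=8 r=20: 9+39=48 <77, l++
l=9 r=20: 10+39=49 <77, l++
l=10 r=20: 13+39=52 <77, l++
l=11 r=20: 17+39=56 <77, l++
l=12 r=20: 19+39=58 <77, l++
l=13 r=20: 24+39=63 <77, l++
l=14 r=20: 28+39=67 <77, l++
l=15 r=20: 30+39=69 <77, l++
l=16 r=20: 31+39=70 <77, l++
l=17 r=20: 32+39=71 <77, l++
l=18 r=20: 37+39=76 <77, l++
l=19 r=20: 38+39=77, found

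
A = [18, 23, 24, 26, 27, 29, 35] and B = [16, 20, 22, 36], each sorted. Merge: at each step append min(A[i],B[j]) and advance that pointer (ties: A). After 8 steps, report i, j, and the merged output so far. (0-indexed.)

[i=0,j=0] A[i]=18>B[j]=16 take 16 → j++
[i=0,j=1] A[i]=18<=B[j]=20 take 18 → i++
[i=1,j=1] A[i]=23>B[j]=20 take 20 → j++
[i=1,j=2] A[i]=23>B[j]=22 take 22 → j++
[i=1,j=3] A[i]=23<=B[j]=36 take 23 → i++
[i=2,j=3] A[i]=24<=B[j]=36 take 24 → i++
[i=3,j=3] A[i]=26<=B[j]=36 take 26 → i++
[i=4,j=3] A[i]=27<=B[j]=36 take 27 → i++

i=5, j=3, merged so far=[16, 18, 20, 22, 23, 24, 26, 27]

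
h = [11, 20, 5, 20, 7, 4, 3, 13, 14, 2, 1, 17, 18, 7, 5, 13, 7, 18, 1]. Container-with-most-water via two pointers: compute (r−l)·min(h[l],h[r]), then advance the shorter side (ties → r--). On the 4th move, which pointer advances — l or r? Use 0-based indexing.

r

[0,18] min(11,1)*18=18 best=18 * → r--
[0,17] min(11,18)*17=187 best=187 * → l++
[1,17] min(20,18)*16=288 best=288 * → r--
[1,16] min(20,7)*15=105 best=288 → r--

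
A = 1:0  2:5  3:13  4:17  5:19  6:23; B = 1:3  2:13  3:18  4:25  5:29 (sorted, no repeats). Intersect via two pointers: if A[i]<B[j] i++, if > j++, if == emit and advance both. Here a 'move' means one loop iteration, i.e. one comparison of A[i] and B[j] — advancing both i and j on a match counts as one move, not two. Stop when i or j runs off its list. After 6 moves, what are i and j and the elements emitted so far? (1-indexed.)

i=1 j=1: 0<3, i++
i=2 j=1: 5>3, j++
i=2 j=2: 5<13, i++
i=3 j=2: 13==13 emit, i++,j++
i=4 j=3: 17<18, i++
i=5 j=3: 19>18, j++

i=5, j=4, emitted=[13]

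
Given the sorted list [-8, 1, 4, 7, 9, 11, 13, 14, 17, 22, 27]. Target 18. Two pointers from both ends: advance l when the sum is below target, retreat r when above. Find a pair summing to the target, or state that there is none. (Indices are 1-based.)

[1,11] -8+27=19 >18 → r--
[1,10] -8+22=14 <18 → l++
[2,10] 1+22=23 >18 → r--
[2,9] 1+17=18 → found

(1, 17)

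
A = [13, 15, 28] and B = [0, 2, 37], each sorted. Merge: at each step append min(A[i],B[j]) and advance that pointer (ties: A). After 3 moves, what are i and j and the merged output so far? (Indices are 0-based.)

[i=0,j=0] A[i]=13>B[j]=0 take 0 → j++
[i=0,j=1] A[i]=13>B[j]=2 take 2 → j++
[i=0,j=2] A[i]=13<=B[j]=37 take 13 → i++

i=1, j=2, merged so far=[0, 2, 13]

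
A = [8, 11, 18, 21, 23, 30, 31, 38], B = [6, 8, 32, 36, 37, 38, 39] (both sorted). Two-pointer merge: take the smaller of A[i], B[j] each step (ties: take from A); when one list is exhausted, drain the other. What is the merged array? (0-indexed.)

[i=0,j=0] A[i]=8>B[j]=6 take 6 → j++
[i=0,j=1] A[i]=8<=B[j]=8 take 8 → i++
[i=1,j=1] A[i]=11>B[j]=8 take 8 → j++
[i=1,j=2] A[i]=11<=B[j]=32 take 11 → i++
[i=2,j=2] A[i]=18<=B[j]=32 take 18 → i++
[i=3,j=2] A[i]=21<=B[j]=32 take 21 → i++
[i=4,j=2] A[i]=23<=B[j]=32 take 23 → i++
[i=5,j=2] A[i]=30<=B[j]=32 take 30 → i++
[i=6,j=2] A[i]=31<=B[j]=32 take 31 → i++
[i=7,j=2] A[i]=38>B[j]=32 take 32 → j++
[i=7,j=3] A[i]=38>B[j]=36 take 36 → j++
[i=7,j=4] A[i]=38>B[j]=37 take 37 → j++
[i=7,j=5] A[i]=38<=B[j]=38 take 38 → i++
[i=8,j=5] A done, take B[j]=38 → j++
[i=8,j=6] A done, take B[j]=39 → j++

[6, 8, 8, 11, 18, 21, 23, 30, 31, 32, 36, 37, 38, 38, 39]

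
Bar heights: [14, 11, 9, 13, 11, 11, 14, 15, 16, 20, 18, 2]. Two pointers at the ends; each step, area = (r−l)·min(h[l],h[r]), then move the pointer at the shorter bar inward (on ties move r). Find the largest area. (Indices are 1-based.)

max area = 140

[1,12] min(14,2)*11=22 best=22 * → r--
[1,11] min(14,18)*10=140 best=140 * → l++
[2,11] min(11,18)*9=99 best=140 → l++
[3,11] min(9,18)*8=72 best=140 → l++
[4,11] min(13,18)*7=91 best=140 → l++
[5,11] min(11,18)*6=66 best=140 → l++
[6,11] min(11,18)*5=55 best=140 → l++
[7,11] min(14,18)*4=56 best=140 → l++
[8,11] min(15,18)*3=45 best=140 → l++
[9,11] min(16,18)*2=32 best=140 → l++
[10,11] min(20,18)*1=18 best=140 → r--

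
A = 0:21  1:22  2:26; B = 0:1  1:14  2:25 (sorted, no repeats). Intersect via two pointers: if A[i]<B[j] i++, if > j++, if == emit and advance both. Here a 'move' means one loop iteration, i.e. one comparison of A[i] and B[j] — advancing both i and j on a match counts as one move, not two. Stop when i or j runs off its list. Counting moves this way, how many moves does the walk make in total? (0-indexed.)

5 moves

i=0 j=0: 21>1, j++
i=0 j=1: 21>14, j++
i=0 j=2: 21<25, i++
i=1 j=2: 22<25, i++
i=2 j=2: 26>25, j++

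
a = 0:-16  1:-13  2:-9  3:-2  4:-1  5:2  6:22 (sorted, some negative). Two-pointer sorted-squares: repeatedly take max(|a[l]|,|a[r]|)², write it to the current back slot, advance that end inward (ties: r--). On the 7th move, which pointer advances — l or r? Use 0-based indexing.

[0,6] |-16|<=|22| out[6]=484 → r--
[0,5] |-16|>|2| out[5]=256 → l++
[1,5] |-13|>|2| out[4]=169 → l++
[2,5] |-9|>|2| out[3]=81 → l++
[3,5] |-2|<=|2| out[2]=4 → r--
[3,4] |-2|>|-1| out[1]=4 → l++
[4,4] |-1|<=|-1| out[0]=1 → r--

r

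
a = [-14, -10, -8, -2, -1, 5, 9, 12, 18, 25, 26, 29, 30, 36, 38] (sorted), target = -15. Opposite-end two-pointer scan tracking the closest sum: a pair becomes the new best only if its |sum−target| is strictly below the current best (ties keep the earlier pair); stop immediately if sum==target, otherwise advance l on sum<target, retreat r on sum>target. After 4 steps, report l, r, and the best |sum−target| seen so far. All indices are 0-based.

l=0 r=14: -14+38=24 d=39 *, r--
l=0 r=13: -14+36=22 d=37 *, r--
l=0 r=12: -14+30=16 d=31 *, r--
l=0 r=11: -14+29=15 d=30 *, r--

l=0, r=10, best |Δ|=30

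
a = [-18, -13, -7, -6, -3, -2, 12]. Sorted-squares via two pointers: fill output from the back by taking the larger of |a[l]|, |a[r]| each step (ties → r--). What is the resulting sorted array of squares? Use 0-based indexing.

[0,6] |-18|>|12| out[6]=324 → l++
[1,6] |-13|>|12| out[5]=169 → l++
[2,6] |-7|<=|12| out[4]=144 → r--
[2,5] |-7|>|-2| out[3]=49 → l++
[3,5] |-6|>|-2| out[2]=36 → l++
[4,5] |-3|>|-2| out[1]=9 → l++
[5,5] |-2|<=|-2| out[0]=4 → r--

[4, 9, 36, 49, 144, 169, 324]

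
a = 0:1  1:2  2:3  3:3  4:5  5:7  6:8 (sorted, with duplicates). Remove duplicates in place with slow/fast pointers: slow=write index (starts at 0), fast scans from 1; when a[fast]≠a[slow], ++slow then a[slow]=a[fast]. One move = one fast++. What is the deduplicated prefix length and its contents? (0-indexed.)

slow=0 fast=1: a[fast]=2≠a[slow]=1 write a[1]=2, slow++,fast++
slow=1 fast=2: a[fast]=3≠a[slow]=2 write a[2]=3, slow++,fast++
slow=2 fast=3: a[fast]=3=a[slow] dup, fast++
slow=2 fast=4: a[fast]=5≠a[slow]=3 write a[3]=5, slow++,fast++
slow=3 fast=5: a[fast]=7≠a[slow]=5 write a[4]=7, slow++,fast++
slow=4 fast=6: a[fast]=8≠a[slow]=7 write a[5]=8, slow++,fast++

length 6; prefix = [1, 2, 3, 5, 7, 8]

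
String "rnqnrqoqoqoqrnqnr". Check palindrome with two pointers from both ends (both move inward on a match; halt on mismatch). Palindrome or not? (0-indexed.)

palindrome

[0,16] 'r'=='r' → l++,r--
[1,15] 'n'=='n' → l++,r--
[2,14] 'q'=='q' → l++,r--
[3,13] 'n'=='n' → l++,r--
[4,12] 'r'=='r' → l++,r--
[5,11] 'q'=='q' → l++,r--
[6,10] 'o'=='o' → l++,r--
[7,9] 'q'=='q' → l++,r--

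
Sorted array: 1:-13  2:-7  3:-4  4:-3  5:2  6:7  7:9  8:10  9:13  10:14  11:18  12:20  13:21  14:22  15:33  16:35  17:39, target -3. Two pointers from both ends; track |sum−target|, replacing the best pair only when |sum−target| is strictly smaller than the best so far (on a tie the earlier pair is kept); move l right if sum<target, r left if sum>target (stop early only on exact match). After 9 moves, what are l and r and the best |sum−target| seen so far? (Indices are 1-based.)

l=1, r=8, best |Δ|=3

[1,17] -13+39=26 d=29 * → r--
[1,16] -13+35=22 d=25 * → r--
[1,15] -13+33=20 d=23 * → r--
[1,14] -13+22=9 d=12 * → r--
[1,13] -13+21=8 d=11 * → r--
[1,12] -13+20=7 d=10 * → r--
[1,11] -13+18=5 d=8 * → r--
[1,10] -13+14=1 d=4 * → r--
[1,9] -13+13=0 d=3 * → r--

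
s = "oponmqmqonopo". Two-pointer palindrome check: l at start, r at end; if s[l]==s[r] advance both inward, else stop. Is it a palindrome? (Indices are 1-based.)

l=1 r=13: 'o'=='o', l++,r--
l=2 r=12: 'p'=='p', l++,r--
l=3 r=11: 'o'=='o', l++,r--
l=4 r=10: 'n'=='n', l++,r--
l=5 r=9: 'm'!='o', stop

not a palindrome (mismatch at 5,9)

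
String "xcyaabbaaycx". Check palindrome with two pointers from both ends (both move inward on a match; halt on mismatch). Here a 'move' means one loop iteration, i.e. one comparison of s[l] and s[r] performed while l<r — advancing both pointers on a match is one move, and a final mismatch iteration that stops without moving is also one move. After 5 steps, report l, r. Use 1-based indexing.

l=6, r=7

l=1 r=12: 'x'=='x', l++,r--
l=2 r=11: 'c'=='c', l++,r--
l=3 r=10: 'y'=='y', l++,r--
l=4 r=9: 'a'=='a', l++,r--
l=5 r=8: 'a'=='a', l++,r--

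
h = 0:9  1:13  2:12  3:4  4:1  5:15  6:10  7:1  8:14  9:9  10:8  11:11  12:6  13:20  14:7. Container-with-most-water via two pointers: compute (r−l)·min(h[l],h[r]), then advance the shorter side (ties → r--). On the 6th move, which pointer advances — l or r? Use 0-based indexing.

l

l=0 r=14: min(9,7)*14=98 best=98 *, r--
l=0 r=13: min(9,20)*13=117 best=117 *, l++
l=1 r=13: min(13,20)*12=156 best=156 *, l++
l=2 r=13: min(12,20)*11=132 best=156, l++
l=3 r=13: min(4,20)*10=40 best=156, l++
l=4 r=13: min(1,20)*9=9 best=156, l++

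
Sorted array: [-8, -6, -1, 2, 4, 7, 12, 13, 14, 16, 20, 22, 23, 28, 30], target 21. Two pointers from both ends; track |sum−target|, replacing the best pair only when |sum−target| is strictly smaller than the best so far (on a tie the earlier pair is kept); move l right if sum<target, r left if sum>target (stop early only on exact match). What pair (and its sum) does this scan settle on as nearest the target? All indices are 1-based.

pair (-1, 22) with sum 21 (|Δ|=0)

[1,15] -8+30=22 d=1 * → r--
[1,14] -8+28=20 d=1 → l++
[2,14] -6+28=22 d=1 → r--
[2,13] -6+23=17 d=4 → l++
[3,13] -1+23=22 d=1 → r--
[3,12] -1+22=21 d=0 * → stop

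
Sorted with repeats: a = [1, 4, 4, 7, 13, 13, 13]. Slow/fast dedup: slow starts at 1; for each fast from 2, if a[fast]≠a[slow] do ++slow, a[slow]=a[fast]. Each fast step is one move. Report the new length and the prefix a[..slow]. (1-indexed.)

length 4; prefix = [1, 4, 7, 13]

(s=1,f=2) a[fast]=4≠a[slow]=1 write a[2]=4 → slow++,fast++
(s=2,f=3) a[fast]=4=a[slow] dup → fast++
(s=2,f=4) a[fast]=7≠a[slow]=4 write a[3]=7 → slow++,fast++
(s=3,f=5) a[fast]=13≠a[slow]=7 write a[4]=13 → slow++,fast++
(s=4,f=6) a[fast]=13=a[slow] dup → fast++
(s=4,f=7) a[fast]=13=a[slow] dup → fast++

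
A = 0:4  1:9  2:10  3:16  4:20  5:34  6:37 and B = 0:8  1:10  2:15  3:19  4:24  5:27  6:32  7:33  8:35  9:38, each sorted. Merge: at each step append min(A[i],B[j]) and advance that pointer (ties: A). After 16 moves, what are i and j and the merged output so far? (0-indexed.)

[i=0,j=0] A[i]=4<=B[j]=8 take 4 → i++
[i=1,j=0] A[i]=9>B[j]=8 take 8 → j++
[i=1,j=1] A[i]=9<=B[j]=10 take 9 → i++
[i=2,j=1] A[i]=10<=B[j]=10 take 10 → i++
[i=3,j=1] A[i]=16>B[j]=10 take 10 → j++
[i=3,j=2] A[i]=16>B[j]=15 take 15 → j++
[i=3,j=3] A[i]=16<=B[j]=19 take 16 → i++
[i=4,j=3] A[i]=20>B[j]=19 take 19 → j++
[i=4,j=4] A[i]=20<=B[j]=24 take 20 → i++
[i=5,j=4] A[i]=34>B[j]=24 take 24 → j++
[i=5,j=5] A[i]=34>B[j]=27 take 27 → j++
[i=5,j=6] A[i]=34>B[j]=32 take 32 → j++
[i=5,j=7] A[i]=34>B[j]=33 take 33 → j++
[i=5,j=8] A[i]=34<=B[j]=35 take 34 → i++
[i=6,j=8] A[i]=37>B[j]=35 take 35 → j++
[i=6,j=9] A[i]=37<=B[j]=38 take 37 → i++

i=7, j=9, merged so far=[4, 8, 9, 10, 10, 15, 16, 19, 20, 24, 27, 32, 33, 34, 35, 37]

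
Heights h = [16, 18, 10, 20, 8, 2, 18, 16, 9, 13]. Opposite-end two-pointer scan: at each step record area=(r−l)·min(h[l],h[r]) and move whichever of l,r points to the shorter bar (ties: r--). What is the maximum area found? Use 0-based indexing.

[0,9] min(16,13)*9=117 best=117 * → r--
[0,8] min(16,9)*8=72 best=117 → r--
[0,7] min(16,16)*7=112 best=117 → r--
[0,6] min(16,18)*6=96 best=117 → l++
[1,6] min(18,18)*5=90 best=117 → r--
[1,5] min(18,2)*4=8 best=117 → r--
[1,4] min(18,8)*3=24 best=117 → r--
[1,3] min(18,20)*2=36 best=117 → l++
[2,3] min(10,20)*1=10 best=117 → l++

max area = 117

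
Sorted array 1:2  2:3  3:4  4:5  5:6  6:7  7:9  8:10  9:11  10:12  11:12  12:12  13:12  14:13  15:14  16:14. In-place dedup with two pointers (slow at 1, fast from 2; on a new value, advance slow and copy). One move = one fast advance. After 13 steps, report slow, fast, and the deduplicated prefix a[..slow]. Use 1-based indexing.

slow=11, fast=15, prefix=[2, 3, 4, 5, 6, 7, 9, 10, 11, 12, 13]

slow=1 fast=2: a[fast]=3≠a[slow]=2 write a[2]=3, slow++,fast++
slow=2 fast=3: a[fast]=4≠a[slow]=3 write a[3]=4, slow++,fast++
slow=3 fast=4: a[fast]=5≠a[slow]=4 write a[4]=5, slow++,fast++
slow=4 fast=5: a[fast]=6≠a[slow]=5 write a[5]=6, slow++,fast++
slow=5 fast=6: a[fast]=7≠a[slow]=6 write a[6]=7, slow++,fast++
slow=6 fast=7: a[fast]=9≠a[slow]=7 write a[7]=9, slow++,fast++
slow=7 fast=8: a[fast]=10≠a[slow]=9 write a[8]=10, slow++,fast++
slow=8 fast=9: a[fast]=11≠a[slow]=10 write a[9]=11, slow++,fast++
slow=9 fast=10: a[fast]=12≠a[slow]=11 write a[10]=12, slow++,fast++
slow=10 fast=11: a[fast]=12=a[slow] dup, fast++
slow=10 fast=12: a[fast]=12=a[slow] dup, fast++
slow=10 fast=13: a[fast]=12=a[slow] dup, fast++
slow=10 fast=14: a[fast]=13≠a[slow]=12 write a[11]=13, slow++,fast++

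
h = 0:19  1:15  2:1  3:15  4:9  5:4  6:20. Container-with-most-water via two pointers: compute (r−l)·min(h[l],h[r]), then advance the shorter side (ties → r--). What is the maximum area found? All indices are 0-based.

l=0 r=6: min(19,20)*6=114 best=114 *, l++
l=1 r=6: min(15,20)*5=75 best=114, l++
l=2 r=6: min(1,20)*4=4 best=114, l++
l=3 r=6: min(15,20)*3=45 best=114, l++
l=4 r=6: min(9,20)*2=18 best=114, l++
l=5 r=6: min(4,20)*1=4 best=114, l++

max area = 114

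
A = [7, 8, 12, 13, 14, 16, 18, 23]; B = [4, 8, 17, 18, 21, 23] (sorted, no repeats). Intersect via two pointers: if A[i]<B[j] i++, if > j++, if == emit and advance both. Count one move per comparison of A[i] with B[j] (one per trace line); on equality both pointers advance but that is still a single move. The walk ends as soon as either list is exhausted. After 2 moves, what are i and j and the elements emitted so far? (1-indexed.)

[i=1,j=1] 7>4 → j++
[i=1,j=2] 7<8 → i++

i=2, j=2, emitted=[]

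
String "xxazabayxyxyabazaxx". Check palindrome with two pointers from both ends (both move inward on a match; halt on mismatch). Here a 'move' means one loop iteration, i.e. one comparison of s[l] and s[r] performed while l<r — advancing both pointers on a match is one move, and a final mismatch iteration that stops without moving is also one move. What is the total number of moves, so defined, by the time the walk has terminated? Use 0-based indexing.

9 moves

[0,18] 'x'=='x' → l++,r--
[1,17] 'x'=='x' → l++,r--
[2,16] 'a'=='a' → l++,r--
[3,15] 'z'=='z' → l++,r--
[4,14] 'a'=='a' → l++,r--
[5,13] 'b'=='b' → l++,r--
[6,12] 'a'=='a' → l++,r--
[7,11] 'y'=='y' → l++,r--
[8,10] 'x'=='x' → l++,r--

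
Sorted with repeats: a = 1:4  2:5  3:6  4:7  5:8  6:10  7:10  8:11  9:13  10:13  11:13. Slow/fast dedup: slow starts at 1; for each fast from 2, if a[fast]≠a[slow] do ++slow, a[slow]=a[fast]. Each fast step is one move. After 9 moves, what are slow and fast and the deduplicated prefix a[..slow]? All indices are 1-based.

slow=8, fast=11, prefix=[4, 5, 6, 7, 8, 10, 11, 13]

slow=1 fast=2: a[fast]=5≠a[slow]=4 write a[2]=5, slow++,fast++
slow=2 fast=3: a[fast]=6≠a[slow]=5 write a[3]=6, slow++,fast++
slow=3 fast=4: a[fast]=7≠a[slow]=6 write a[4]=7, slow++,fast++
slow=4 fast=5: a[fast]=8≠a[slow]=7 write a[5]=8, slow++,fast++
slow=5 fast=6: a[fast]=10≠a[slow]=8 write a[6]=10, slow++,fast++
slow=6 fast=7: a[fast]=10=a[slow] dup, fast++
slow=6 fast=8: a[fast]=11≠a[slow]=10 write a[7]=11, slow++,fast++
slow=7 fast=9: a[fast]=13≠a[slow]=11 write a[8]=13, slow++,fast++
slow=8 fast=10: a[fast]=13=a[slow] dup, fast++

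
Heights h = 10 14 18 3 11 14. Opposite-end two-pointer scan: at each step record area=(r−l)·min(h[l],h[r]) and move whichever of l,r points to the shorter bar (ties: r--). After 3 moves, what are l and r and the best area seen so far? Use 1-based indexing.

l=2, r=4, best area=56

l=1 r=6: min(10,14)*5=50 best=50 *, l++
l=2 r=6: min(14,14)*4=56 best=56 *, r--
l=2 r=5: min(14,11)*3=33 best=56, r--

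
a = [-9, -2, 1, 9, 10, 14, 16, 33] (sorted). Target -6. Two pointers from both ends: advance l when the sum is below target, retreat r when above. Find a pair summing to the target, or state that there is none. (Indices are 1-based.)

no pair

[1,8] -9+33=24 >-6 → r--
[1,7] -9+16=7 >-6 → r--
[1,6] -9+14=5 >-6 → r--
[1,5] -9+10=1 >-6 → r--
[1,4] -9+9=0 >-6 → r--
[1,3] -9+1=-8 <-6 → l++
[2,3] -2+1=-1 >-6 → r--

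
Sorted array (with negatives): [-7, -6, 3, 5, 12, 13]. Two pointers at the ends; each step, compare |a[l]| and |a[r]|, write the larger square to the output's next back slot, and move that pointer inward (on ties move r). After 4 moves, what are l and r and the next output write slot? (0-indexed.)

l=2, r=3, next write slot=1

[0,5] |-7|<=|13| out[5]=169 → r--
[0,4] |-7|<=|12| out[4]=144 → r--
[0,3] |-7|>|5| out[3]=49 → l++
[1,3] |-6|>|5| out[2]=36 → l++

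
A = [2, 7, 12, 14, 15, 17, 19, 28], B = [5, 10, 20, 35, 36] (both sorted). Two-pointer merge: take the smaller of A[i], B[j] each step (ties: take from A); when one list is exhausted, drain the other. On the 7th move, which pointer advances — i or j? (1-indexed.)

i

i=1 j=1: A[i]=2<=B[j]=5 take 2, i++
i=2 j=1: A[i]=7>B[j]=5 take 5, j++
i=2 j=2: A[i]=7<=B[j]=10 take 7, i++
i=3 j=2: A[i]=12>B[j]=10 take 10, j++
i=3 j=3: A[i]=12<=B[j]=20 take 12, i++
i=4 j=3: A[i]=14<=B[j]=20 take 14, i++
i=5 j=3: A[i]=15<=B[j]=20 take 15, i++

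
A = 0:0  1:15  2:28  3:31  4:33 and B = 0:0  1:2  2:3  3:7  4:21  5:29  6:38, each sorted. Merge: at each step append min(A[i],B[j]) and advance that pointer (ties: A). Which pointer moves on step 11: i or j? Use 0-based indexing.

i=0 j=0: A[i]=0<=B[j]=0 take 0, i++
i=1 j=0: A[i]=15>B[j]=0 take 0, j++
i=1 j=1: A[i]=15>B[j]=2 take 2, j++
i=1 j=2: A[i]=15>B[j]=3 take 3, j++
i=1 j=3: A[i]=15>B[j]=7 take 7, j++
i=1 j=4: A[i]=15<=B[j]=21 take 15, i++
i=2 j=4: A[i]=28>B[j]=21 take 21, j++
i=2 j=5: A[i]=28<=B[j]=29 take 28, i++
i=3 j=5: A[i]=31>B[j]=29 take 29, j++
i=3 j=6: A[i]=31<=B[j]=38 take 31, i++
i=4 j=6: A[i]=33<=B[j]=38 take 33, i++

i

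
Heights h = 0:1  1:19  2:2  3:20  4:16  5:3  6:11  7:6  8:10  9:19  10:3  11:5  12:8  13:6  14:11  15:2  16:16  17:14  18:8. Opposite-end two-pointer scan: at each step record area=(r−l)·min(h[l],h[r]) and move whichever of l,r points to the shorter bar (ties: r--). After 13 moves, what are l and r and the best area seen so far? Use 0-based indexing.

[0,18] min(1,8)*18=18 best=18 * → l++
[1,18] min(19,8)*17=136 best=136 * → r--
[1,17] min(19,14)*16=224 best=224 * → r--
[1,16] min(19,16)*15=240 best=240 * → r--
[1,15] min(19,2)*14=28 best=240 → r--
[1,14] min(19,11)*13=143 best=240 → r--
[1,13] min(19,6)*12=72 best=240 → r--
[1,12] min(19,8)*11=88 best=240 → r--
[1,11] min(19,5)*10=50 best=240 → r--
[1,10] min(19,3)*9=27 best=240 → r--
[1,9] min(19,19)*8=152 best=240 → r--
[1,8] min(19,10)*7=70 best=240 → r--
[1,7] min(19,6)*6=36 best=240 → r--

l=1, r=6, best area=240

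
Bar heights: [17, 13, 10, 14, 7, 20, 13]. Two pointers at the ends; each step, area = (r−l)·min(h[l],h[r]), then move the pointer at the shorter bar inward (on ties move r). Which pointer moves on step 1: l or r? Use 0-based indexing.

l=0 r=6: min(17,13)*6=78 best=78 *, r--

r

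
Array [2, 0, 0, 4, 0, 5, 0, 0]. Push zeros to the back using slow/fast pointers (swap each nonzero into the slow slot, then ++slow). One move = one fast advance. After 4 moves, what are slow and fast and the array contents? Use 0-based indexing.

slow=2, fast=4, a=[2, 4, 0, 0, 0, 5, 0, 0]

slow=0 fast=0: a[fast]=2≠0 swap→a[0]=2, slow++,fast++
slow=1 fast=1: a[fast]=0, fast++
slow=1 fast=2: a[fast]=0, fast++
slow=1 fast=3: a[fast]=4≠0 swap→a[1]=4, slow++,fast++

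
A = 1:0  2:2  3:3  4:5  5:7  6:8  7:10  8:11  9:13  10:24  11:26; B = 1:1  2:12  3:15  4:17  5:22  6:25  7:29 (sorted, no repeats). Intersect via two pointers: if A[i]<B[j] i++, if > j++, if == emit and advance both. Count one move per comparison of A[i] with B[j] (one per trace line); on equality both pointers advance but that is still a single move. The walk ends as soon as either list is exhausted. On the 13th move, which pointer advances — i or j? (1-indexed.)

j

i=1 j=1: 0<1, i++
i=2 j=1: 2>1, j++
i=2 j=2: 2<12, i++
i=3 j=2: 3<12, i++
i=4 j=2: 5<12, i++
i=5 j=2: 7<12, i++
i=6 j=2: 8<12, i++
i=7 j=2: 10<12, i++
i=8 j=2: 11<12, i++
i=9 j=2: 13>12, j++
i=9 j=3: 13<15, i++
i=10 j=3: 24>15, j++
i=10 j=4: 24>17, j++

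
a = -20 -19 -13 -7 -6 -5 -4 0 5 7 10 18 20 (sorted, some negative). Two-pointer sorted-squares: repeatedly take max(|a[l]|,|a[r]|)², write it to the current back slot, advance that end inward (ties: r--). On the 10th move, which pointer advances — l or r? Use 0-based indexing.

[0,12] |-20|<=|20| out[12]=400 → r--
[0,11] |-20|>|18| out[11]=400 → l++
[1,11] |-19|>|18| out[10]=361 → l++
[2,11] |-13|<=|18| out[9]=324 → r--
[2,10] |-13|>|10| out[8]=169 → l++
[3,10] |-7|<=|10| out[7]=100 → r--
[3,9] |-7|<=|7| out[6]=49 → r--
[3,8] |-7|>|5| out[5]=49 → l++
[4,8] |-6|>|5| out[4]=36 → l++
[5,8] |-5|<=|5| out[3]=25 → r--

r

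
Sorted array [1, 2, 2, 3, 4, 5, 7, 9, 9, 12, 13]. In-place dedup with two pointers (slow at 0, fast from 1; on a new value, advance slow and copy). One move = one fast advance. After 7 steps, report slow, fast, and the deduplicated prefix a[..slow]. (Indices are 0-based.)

slow=6, fast=8, prefix=[1, 2, 3, 4, 5, 7, 9]

slow=0 fast=1: a[fast]=2≠a[slow]=1 write a[1]=2, slow++,fast++
slow=1 fast=2: a[fast]=2=a[slow] dup, fast++
slow=1 fast=3: a[fast]=3≠a[slow]=2 write a[2]=3, slow++,fast++
slow=2 fast=4: a[fast]=4≠a[slow]=3 write a[3]=4, slow++,fast++
slow=3 fast=5: a[fast]=5≠a[slow]=4 write a[4]=5, slow++,fast++
slow=4 fast=6: a[fast]=7≠a[slow]=5 write a[5]=7, slow++,fast++
slow=5 fast=7: a[fast]=9≠a[slow]=7 write a[6]=9, slow++,fast++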